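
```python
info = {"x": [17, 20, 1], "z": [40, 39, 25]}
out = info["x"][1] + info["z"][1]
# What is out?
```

Trace (tracking out):
info = {'x': [17, 20, 1], 'z': [40, 39, 25]}  # -> info = {'x': [17, 20, 1], 'z': [40, 39, 25]}
out = info['x'][1] + info['z'][1]  # -> out = 59

Answer: 59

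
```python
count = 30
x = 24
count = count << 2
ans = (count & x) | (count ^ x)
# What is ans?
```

Trace (tracking ans):
count = 30  # -> count = 30
x = 24  # -> x = 24
count = count << 2  # -> count = 120
ans = count & x | count ^ x  # -> ans = 120

Answer: 120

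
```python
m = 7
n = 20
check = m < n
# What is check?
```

Answer: True

Derivation:
Trace (tracking check):
m = 7  # -> m = 7
n = 20  # -> n = 20
check = m < n  # -> check = True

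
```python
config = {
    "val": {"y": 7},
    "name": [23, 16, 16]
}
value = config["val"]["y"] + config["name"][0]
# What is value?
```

Answer: 30

Derivation:
Trace (tracking value):
config = {'val': {'y': 7}, 'name': [23, 16, 16]}  # -> config = {'val': {'y': 7}, 'name': [23, 16, 16]}
value = config['val']['y'] + config['name'][0]  # -> value = 30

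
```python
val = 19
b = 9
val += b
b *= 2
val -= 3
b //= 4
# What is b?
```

Answer: 4

Derivation:
Trace (tracking b):
val = 19  # -> val = 19
b = 9  # -> b = 9
val += b  # -> val = 28
b *= 2  # -> b = 18
val -= 3  # -> val = 25
b //= 4  # -> b = 4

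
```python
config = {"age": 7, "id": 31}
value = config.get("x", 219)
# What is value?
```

Answer: 219

Derivation:
Trace (tracking value):
config = {'age': 7, 'id': 31}  # -> config = {'age': 7, 'id': 31}
value = config.get('x', 219)  # -> value = 219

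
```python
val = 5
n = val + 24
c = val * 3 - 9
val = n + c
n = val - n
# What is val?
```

Trace (tracking val):
val = 5  # -> val = 5
n = val + 24  # -> n = 29
c = val * 3 - 9  # -> c = 6
val = n + c  # -> val = 35
n = val - n  # -> n = 6

Answer: 35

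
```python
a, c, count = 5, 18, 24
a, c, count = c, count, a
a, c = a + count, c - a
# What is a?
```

Trace (tracking a):
a, c, count = (5, 18, 24)  # -> a = 5, c = 18, count = 24
a, c, count = (c, count, a)  # -> a = 18, c = 24, count = 5
a, c = (a + count, c - a)  # -> a = 23, c = 6

Answer: 23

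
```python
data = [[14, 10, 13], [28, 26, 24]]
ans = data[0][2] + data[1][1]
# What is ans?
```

Trace (tracking ans):
data = [[14, 10, 13], [28, 26, 24]]  # -> data = [[14, 10, 13], [28, 26, 24]]
ans = data[0][2] + data[1][1]  # -> ans = 39

Answer: 39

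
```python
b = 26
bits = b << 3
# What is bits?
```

Answer: 208

Derivation:
Trace (tracking bits):
b = 26  # -> b = 26
bits = b << 3  # -> bits = 208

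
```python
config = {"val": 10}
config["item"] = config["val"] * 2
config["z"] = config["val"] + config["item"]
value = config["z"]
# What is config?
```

Answer: {'val': 10, 'item': 20, 'z': 30}

Derivation:
Trace (tracking config):
config = {'val': 10}  # -> config = {'val': 10}
config['item'] = config['val'] * 2  # -> config = {'val': 10, 'item': 20}
config['z'] = config['val'] + config['item']  # -> config = {'val': 10, 'item': 20, 'z': 30}
value = config['z']  # -> value = 30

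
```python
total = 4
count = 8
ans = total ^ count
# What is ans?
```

Answer: 12

Derivation:
Trace (tracking ans):
total = 4  # -> total = 4
count = 8  # -> count = 8
ans = total ^ count  # -> ans = 12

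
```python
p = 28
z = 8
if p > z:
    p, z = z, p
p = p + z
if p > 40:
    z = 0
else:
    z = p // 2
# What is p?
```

Trace (tracking p):
p = 28  # -> p = 28
z = 8  # -> z = 8
if p > z:  # condition is True
    p, z = (z, p)  # -> p = 8, z = 28
p = p + z  # -> p = 36
if p > 40:  # condition is False
else:
    z = p // 2  # -> z = 18

Answer: 36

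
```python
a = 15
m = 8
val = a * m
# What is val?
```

Trace (tracking val):
a = 15  # -> a = 15
m = 8  # -> m = 8
val = a * m  # -> val = 120

Answer: 120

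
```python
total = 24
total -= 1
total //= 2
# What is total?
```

Trace (tracking total):
total = 24  # -> total = 24
total -= 1  # -> total = 23
total //= 2  # -> total = 11

Answer: 11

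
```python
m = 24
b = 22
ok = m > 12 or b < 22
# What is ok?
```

Trace (tracking ok):
m = 24  # -> m = 24
b = 22  # -> b = 22
ok = m > 12 or b < 22  # -> ok = True

Answer: True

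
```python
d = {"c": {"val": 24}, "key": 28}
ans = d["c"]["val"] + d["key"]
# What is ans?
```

Answer: 52

Derivation:
Trace (tracking ans):
d = {'c': {'val': 24}, 'key': 28}  # -> d = {'c': {'val': 24}, 'key': 28}
ans = d['c']['val'] + d['key']  # -> ans = 52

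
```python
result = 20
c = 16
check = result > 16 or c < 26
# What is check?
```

Answer: True

Derivation:
Trace (tracking check):
result = 20  # -> result = 20
c = 16  # -> c = 16
check = result > 16 or c < 26  # -> check = True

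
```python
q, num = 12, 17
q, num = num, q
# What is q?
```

Trace (tracking q):
q, num = (12, 17)  # -> q = 12, num = 17
q, num = (num, q)  # -> q = 17, num = 12

Answer: 17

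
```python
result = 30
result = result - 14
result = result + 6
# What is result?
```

Answer: 22

Derivation:
Trace (tracking result):
result = 30  # -> result = 30
result = result - 14  # -> result = 16
result = result + 6  # -> result = 22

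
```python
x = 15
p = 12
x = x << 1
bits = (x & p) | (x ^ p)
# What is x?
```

Trace (tracking x):
x = 15  # -> x = 15
p = 12  # -> p = 12
x = x << 1  # -> x = 30
bits = x & p | x ^ p  # -> bits = 30

Answer: 30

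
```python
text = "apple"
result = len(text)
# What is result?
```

Answer: 5

Derivation:
Trace (tracking result):
text = 'apple'  # -> text = 'apple'
result = len(text)  # -> result = 5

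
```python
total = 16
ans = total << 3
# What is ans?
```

Trace (tracking ans):
total = 16  # -> total = 16
ans = total << 3  # -> ans = 128

Answer: 128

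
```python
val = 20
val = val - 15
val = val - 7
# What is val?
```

Answer: -2

Derivation:
Trace (tracking val):
val = 20  # -> val = 20
val = val - 15  # -> val = 5
val = val - 7  # -> val = -2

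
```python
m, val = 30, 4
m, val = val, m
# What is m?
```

Answer: 4

Derivation:
Trace (tracking m):
m, val = (30, 4)  # -> m = 30, val = 4
m, val = (val, m)  # -> m = 4, val = 30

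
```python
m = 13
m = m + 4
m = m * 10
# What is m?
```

Trace (tracking m):
m = 13  # -> m = 13
m = m + 4  # -> m = 17
m = m * 10  # -> m = 170

Answer: 170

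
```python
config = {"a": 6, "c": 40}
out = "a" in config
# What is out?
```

Trace (tracking out):
config = {'a': 6, 'c': 40}  # -> config = {'a': 6, 'c': 40}
out = 'a' in config  # -> out = True

Answer: True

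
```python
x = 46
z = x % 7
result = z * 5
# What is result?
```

Answer: 20

Derivation:
Trace (tracking result):
x = 46  # -> x = 46
z = x % 7  # -> z = 4
result = z * 5  # -> result = 20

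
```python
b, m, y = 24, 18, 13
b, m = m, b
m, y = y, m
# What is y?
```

Trace (tracking y):
b, m, y = (24, 18, 13)  # -> b = 24, m = 18, y = 13
b, m = (m, b)  # -> b = 18, m = 24
m, y = (y, m)  # -> m = 13, y = 24

Answer: 24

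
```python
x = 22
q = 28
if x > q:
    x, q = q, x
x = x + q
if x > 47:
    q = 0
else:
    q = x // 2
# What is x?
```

Answer: 50

Derivation:
Trace (tracking x):
x = 22  # -> x = 22
q = 28  # -> q = 28
if x > q:  # condition is False
x = x + q  # -> x = 50
if x > 47:  # condition is True
    q = 0  # -> q = 0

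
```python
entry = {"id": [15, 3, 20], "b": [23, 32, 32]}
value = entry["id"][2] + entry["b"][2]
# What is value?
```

Answer: 52

Derivation:
Trace (tracking value):
entry = {'id': [15, 3, 20], 'b': [23, 32, 32]}  # -> entry = {'id': [15, 3, 20], 'b': [23, 32, 32]}
value = entry['id'][2] + entry['b'][2]  # -> value = 52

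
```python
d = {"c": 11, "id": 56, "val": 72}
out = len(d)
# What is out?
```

Answer: 3

Derivation:
Trace (tracking out):
d = {'c': 11, 'id': 56, 'val': 72}  # -> d = {'c': 11, 'id': 56, 'val': 72}
out = len(d)  # -> out = 3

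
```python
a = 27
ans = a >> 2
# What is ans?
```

Trace (tracking ans):
a = 27  # -> a = 27
ans = a >> 2  # -> ans = 6

Answer: 6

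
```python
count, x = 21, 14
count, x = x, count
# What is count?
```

Trace (tracking count):
count, x = (21, 14)  # -> count = 21, x = 14
count, x = (x, count)  # -> count = 14, x = 21

Answer: 14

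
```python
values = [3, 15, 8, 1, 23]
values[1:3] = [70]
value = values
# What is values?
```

Trace (tracking values):
values = [3, 15, 8, 1, 23]  # -> values = [3, 15, 8, 1, 23]
values[1:3] = [70]  # -> values = [3, 70, 1, 23]
value = values  # -> value = [3, 70, 1, 23]

Answer: [3, 70, 1, 23]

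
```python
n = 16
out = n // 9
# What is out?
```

Answer: 1

Derivation:
Trace (tracking out):
n = 16  # -> n = 16
out = n // 9  # -> out = 1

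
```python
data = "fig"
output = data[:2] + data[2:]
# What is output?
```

Answer: 'fig'

Derivation:
Trace (tracking output):
data = 'fig'  # -> data = 'fig'
output = data[:2] + data[2:]  # -> output = 'fig'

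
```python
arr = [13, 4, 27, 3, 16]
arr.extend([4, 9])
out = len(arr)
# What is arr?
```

Answer: [13, 4, 27, 3, 16, 4, 9]

Derivation:
Trace (tracking arr):
arr = [13, 4, 27, 3, 16]  # -> arr = [13, 4, 27, 3, 16]
arr.extend([4, 9])  # -> arr = [13, 4, 27, 3, 16, 4, 9]
out = len(arr)  # -> out = 7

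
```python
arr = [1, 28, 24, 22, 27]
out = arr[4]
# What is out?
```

Answer: 27

Derivation:
Trace (tracking out):
arr = [1, 28, 24, 22, 27]  # -> arr = [1, 28, 24, 22, 27]
out = arr[4]  # -> out = 27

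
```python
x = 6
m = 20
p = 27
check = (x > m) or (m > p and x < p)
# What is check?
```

Answer: False

Derivation:
Trace (tracking check):
x = 6  # -> x = 6
m = 20  # -> m = 20
p = 27  # -> p = 27
check = x > m or (m > p and x < p)  # -> check = False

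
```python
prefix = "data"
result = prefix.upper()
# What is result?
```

Trace (tracking result):
prefix = 'data'  # -> prefix = 'data'
result = prefix.upper()  # -> result = 'DATA'

Answer: 'DATA'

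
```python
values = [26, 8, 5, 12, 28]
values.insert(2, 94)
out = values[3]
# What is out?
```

Answer: 5

Derivation:
Trace (tracking out):
values = [26, 8, 5, 12, 28]  # -> values = [26, 8, 5, 12, 28]
values.insert(2, 94)  # -> values = [26, 8, 94, 5, 12, 28]
out = values[3]  # -> out = 5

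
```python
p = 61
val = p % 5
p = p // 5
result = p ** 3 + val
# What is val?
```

Answer: 1

Derivation:
Trace (tracking val):
p = 61  # -> p = 61
val = p % 5  # -> val = 1
p = p // 5  # -> p = 12
result = p ** 3 + val  # -> result = 1729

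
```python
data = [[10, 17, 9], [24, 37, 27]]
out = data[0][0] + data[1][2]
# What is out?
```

Answer: 37

Derivation:
Trace (tracking out):
data = [[10, 17, 9], [24, 37, 27]]  # -> data = [[10, 17, 9], [24, 37, 27]]
out = data[0][0] + data[1][2]  # -> out = 37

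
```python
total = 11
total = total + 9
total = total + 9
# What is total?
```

Answer: 29

Derivation:
Trace (tracking total):
total = 11  # -> total = 11
total = total + 9  # -> total = 20
total = total + 9  # -> total = 29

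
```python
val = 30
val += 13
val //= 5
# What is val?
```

Answer: 8

Derivation:
Trace (tracking val):
val = 30  # -> val = 30
val += 13  # -> val = 43
val //= 5  # -> val = 8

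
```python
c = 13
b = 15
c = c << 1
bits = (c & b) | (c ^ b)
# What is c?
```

Trace (tracking c):
c = 13  # -> c = 13
b = 15  # -> b = 15
c = c << 1  # -> c = 26
bits = c & b | c ^ b  # -> bits = 31

Answer: 26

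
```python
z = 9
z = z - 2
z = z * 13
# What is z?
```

Answer: 91

Derivation:
Trace (tracking z):
z = 9  # -> z = 9
z = z - 2  # -> z = 7
z = z * 13  # -> z = 91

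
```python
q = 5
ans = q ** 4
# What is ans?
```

Answer: 625

Derivation:
Trace (tracking ans):
q = 5  # -> q = 5
ans = q ** 4  # -> ans = 625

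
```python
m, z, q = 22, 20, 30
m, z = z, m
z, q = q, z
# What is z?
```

Trace (tracking z):
m, z, q = (22, 20, 30)  # -> m = 22, z = 20, q = 30
m, z = (z, m)  # -> m = 20, z = 22
z, q = (q, z)  # -> z = 30, q = 22

Answer: 30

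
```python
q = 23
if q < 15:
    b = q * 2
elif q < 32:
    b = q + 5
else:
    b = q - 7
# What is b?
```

Answer: 28

Derivation:
Trace (tracking b):
q = 23  # -> q = 23
if q < 15:  # condition is False
elif q < 32:  # condition is True
    b = q + 5  # -> b = 28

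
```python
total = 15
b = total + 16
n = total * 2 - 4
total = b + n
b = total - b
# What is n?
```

Trace (tracking n):
total = 15  # -> total = 15
b = total + 16  # -> b = 31
n = total * 2 - 4  # -> n = 26
total = b + n  # -> total = 57
b = total - b  # -> b = 26

Answer: 26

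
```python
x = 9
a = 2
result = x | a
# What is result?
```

Trace (tracking result):
x = 9  # -> x = 9
a = 2  # -> a = 2
result = x | a  # -> result = 11

Answer: 11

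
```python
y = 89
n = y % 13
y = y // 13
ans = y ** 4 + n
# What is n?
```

Answer: 11

Derivation:
Trace (tracking n):
y = 89  # -> y = 89
n = y % 13  # -> n = 11
y = y // 13  # -> y = 6
ans = y ** 4 + n  # -> ans = 1307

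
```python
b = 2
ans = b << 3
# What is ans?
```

Trace (tracking ans):
b = 2  # -> b = 2
ans = b << 3  # -> ans = 16

Answer: 16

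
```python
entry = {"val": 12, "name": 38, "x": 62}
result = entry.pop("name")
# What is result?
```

Answer: 38

Derivation:
Trace (tracking result):
entry = {'val': 12, 'name': 38, 'x': 62}  # -> entry = {'val': 12, 'name': 38, 'x': 62}
result = entry.pop('name')  # -> result = 38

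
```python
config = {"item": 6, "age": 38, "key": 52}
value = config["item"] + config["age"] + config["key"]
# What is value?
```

Answer: 96

Derivation:
Trace (tracking value):
config = {'item': 6, 'age': 38, 'key': 52}  # -> config = {'item': 6, 'age': 38, 'key': 52}
value = config['item'] + config['age'] + config['key']  # -> value = 96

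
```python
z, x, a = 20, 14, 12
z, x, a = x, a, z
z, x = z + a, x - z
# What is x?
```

Trace (tracking x):
z, x, a = (20, 14, 12)  # -> z = 20, x = 14, a = 12
z, x, a = (x, a, z)  # -> z = 14, x = 12, a = 20
z, x = (z + a, x - z)  # -> z = 34, x = -2

Answer: -2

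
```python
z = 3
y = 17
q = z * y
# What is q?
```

Trace (tracking q):
z = 3  # -> z = 3
y = 17  # -> y = 17
q = z * y  # -> q = 51

Answer: 51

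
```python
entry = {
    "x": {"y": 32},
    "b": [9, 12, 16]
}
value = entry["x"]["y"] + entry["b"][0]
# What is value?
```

Answer: 41

Derivation:
Trace (tracking value):
entry = {'x': {'y': 32}, 'b': [9, 12, 16]}  # -> entry = {'x': {'y': 32}, 'b': [9, 12, 16]}
value = entry['x']['y'] + entry['b'][0]  # -> value = 41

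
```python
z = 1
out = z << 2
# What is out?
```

Answer: 4

Derivation:
Trace (tracking out):
z = 1  # -> z = 1
out = z << 2  # -> out = 4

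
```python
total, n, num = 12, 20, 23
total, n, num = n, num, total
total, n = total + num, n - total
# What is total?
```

Trace (tracking total):
total, n, num = (12, 20, 23)  # -> total = 12, n = 20, num = 23
total, n, num = (n, num, total)  # -> total = 20, n = 23, num = 12
total, n = (total + num, n - total)  # -> total = 32, n = 3

Answer: 32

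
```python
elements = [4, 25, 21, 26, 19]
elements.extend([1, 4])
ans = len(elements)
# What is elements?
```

Answer: [4, 25, 21, 26, 19, 1, 4]

Derivation:
Trace (tracking elements):
elements = [4, 25, 21, 26, 19]  # -> elements = [4, 25, 21, 26, 19]
elements.extend([1, 4])  # -> elements = [4, 25, 21, 26, 19, 1, 4]
ans = len(elements)  # -> ans = 7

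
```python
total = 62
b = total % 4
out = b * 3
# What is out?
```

Answer: 6

Derivation:
Trace (tracking out):
total = 62  # -> total = 62
b = total % 4  # -> b = 2
out = b * 3  # -> out = 6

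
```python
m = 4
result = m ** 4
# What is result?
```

Trace (tracking result):
m = 4  # -> m = 4
result = m ** 4  # -> result = 256

Answer: 256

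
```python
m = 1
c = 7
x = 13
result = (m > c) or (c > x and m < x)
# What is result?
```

Trace (tracking result):
m = 1  # -> m = 1
c = 7  # -> c = 7
x = 13  # -> x = 13
result = m > c or (c > x and m < x)  # -> result = False

Answer: False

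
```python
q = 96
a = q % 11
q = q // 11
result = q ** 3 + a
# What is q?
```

Trace (tracking q):
q = 96  # -> q = 96
a = q % 11  # -> a = 8
q = q // 11  # -> q = 8
result = q ** 3 + a  # -> result = 520

Answer: 8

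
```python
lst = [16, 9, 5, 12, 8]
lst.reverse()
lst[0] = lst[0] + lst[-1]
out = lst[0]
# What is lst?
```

Trace (tracking lst):
lst = [16, 9, 5, 12, 8]  # -> lst = [16, 9, 5, 12, 8]
lst.reverse()  # -> lst = [8, 12, 5, 9, 16]
lst[0] = lst[0] + lst[-1]  # -> lst = [24, 12, 5, 9, 16]
out = lst[0]  # -> out = 24

Answer: [24, 12, 5, 9, 16]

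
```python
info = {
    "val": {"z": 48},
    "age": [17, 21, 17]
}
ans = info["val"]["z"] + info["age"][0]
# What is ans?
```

Answer: 65

Derivation:
Trace (tracking ans):
info = {'val': {'z': 48}, 'age': [17, 21, 17]}  # -> info = {'val': {'z': 48}, 'age': [17, 21, 17]}
ans = info['val']['z'] + info['age'][0]  # -> ans = 65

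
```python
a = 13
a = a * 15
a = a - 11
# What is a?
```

Trace (tracking a):
a = 13  # -> a = 13
a = a * 15  # -> a = 195
a = a - 11  # -> a = 184

Answer: 184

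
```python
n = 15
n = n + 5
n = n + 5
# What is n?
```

Answer: 25

Derivation:
Trace (tracking n):
n = 15  # -> n = 15
n = n + 5  # -> n = 20
n = n + 5  # -> n = 25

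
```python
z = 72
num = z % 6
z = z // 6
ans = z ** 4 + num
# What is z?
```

Trace (tracking z):
z = 72  # -> z = 72
num = z % 6  # -> num = 0
z = z // 6  # -> z = 12
ans = z ** 4 + num  # -> ans = 20736

Answer: 12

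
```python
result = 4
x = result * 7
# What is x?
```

Answer: 28

Derivation:
Trace (tracking x):
result = 4  # -> result = 4
x = result * 7  # -> x = 28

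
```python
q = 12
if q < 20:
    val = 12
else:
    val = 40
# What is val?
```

Trace (tracking val):
q = 12  # -> q = 12
if q < 20:  # condition is True
    val = 12  # -> val = 12

Answer: 12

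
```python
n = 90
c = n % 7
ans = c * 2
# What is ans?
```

Trace (tracking ans):
n = 90  # -> n = 90
c = n % 7  # -> c = 6
ans = c * 2  # -> ans = 12

Answer: 12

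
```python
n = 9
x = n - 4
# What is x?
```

Trace (tracking x):
n = 9  # -> n = 9
x = n - 4  # -> x = 5

Answer: 5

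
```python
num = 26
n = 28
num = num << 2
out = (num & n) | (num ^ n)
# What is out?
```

Answer: 124

Derivation:
Trace (tracking out):
num = 26  # -> num = 26
n = 28  # -> n = 28
num = num << 2  # -> num = 104
out = num & n | num ^ n  # -> out = 124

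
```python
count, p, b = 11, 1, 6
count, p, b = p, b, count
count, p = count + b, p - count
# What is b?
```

Answer: 11

Derivation:
Trace (tracking b):
count, p, b = (11, 1, 6)  # -> count = 11, p = 1, b = 6
count, p, b = (p, b, count)  # -> count = 1, p = 6, b = 11
count, p = (count + b, p - count)  # -> count = 12, p = 5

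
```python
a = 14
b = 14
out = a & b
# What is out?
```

Trace (tracking out):
a = 14  # -> a = 14
b = 14  # -> b = 14
out = a & b  # -> out = 14

Answer: 14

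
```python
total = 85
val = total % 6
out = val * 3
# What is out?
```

Answer: 3

Derivation:
Trace (tracking out):
total = 85  # -> total = 85
val = total % 6  # -> val = 1
out = val * 3  # -> out = 3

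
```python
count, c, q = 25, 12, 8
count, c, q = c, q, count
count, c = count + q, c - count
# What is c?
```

Answer: -4

Derivation:
Trace (tracking c):
count, c, q = (25, 12, 8)  # -> count = 25, c = 12, q = 8
count, c, q = (c, q, count)  # -> count = 12, c = 8, q = 25
count, c = (count + q, c - count)  # -> count = 37, c = -4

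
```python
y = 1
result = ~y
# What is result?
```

Answer: -2

Derivation:
Trace (tracking result):
y = 1  # -> y = 1
result = ~y  # -> result = -2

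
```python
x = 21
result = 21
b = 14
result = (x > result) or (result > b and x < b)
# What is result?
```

Answer: False

Derivation:
Trace (tracking result):
x = 21  # -> x = 21
result = 21  # -> result = 21
b = 14  # -> b = 14
result = x > result or (result > b and x < b)  # -> result = False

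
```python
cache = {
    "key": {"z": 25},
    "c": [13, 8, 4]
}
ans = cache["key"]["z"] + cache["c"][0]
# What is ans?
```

Answer: 38

Derivation:
Trace (tracking ans):
cache = {'key': {'z': 25}, 'c': [13, 8, 4]}  # -> cache = {'key': {'z': 25}, 'c': [13, 8, 4]}
ans = cache['key']['z'] + cache['c'][0]  # -> ans = 38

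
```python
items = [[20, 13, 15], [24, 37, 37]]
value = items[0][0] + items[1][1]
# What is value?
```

Trace (tracking value):
items = [[20, 13, 15], [24, 37, 37]]  # -> items = [[20, 13, 15], [24, 37, 37]]
value = items[0][0] + items[1][1]  # -> value = 57

Answer: 57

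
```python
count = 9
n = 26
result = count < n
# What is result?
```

Answer: True

Derivation:
Trace (tracking result):
count = 9  # -> count = 9
n = 26  # -> n = 26
result = count < n  # -> result = True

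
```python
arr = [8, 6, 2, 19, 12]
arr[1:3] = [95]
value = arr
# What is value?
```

Trace (tracking value):
arr = [8, 6, 2, 19, 12]  # -> arr = [8, 6, 2, 19, 12]
arr[1:3] = [95]  # -> arr = [8, 95, 19, 12]
value = arr  # -> value = [8, 95, 19, 12]

Answer: [8, 95, 19, 12]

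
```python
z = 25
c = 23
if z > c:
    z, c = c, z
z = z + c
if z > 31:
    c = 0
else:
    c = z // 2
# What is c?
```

Answer: 0

Derivation:
Trace (tracking c):
z = 25  # -> z = 25
c = 23  # -> c = 23
if z > c:  # condition is True
    z, c = (c, z)  # -> z = 23, c = 25
z = z + c  # -> z = 48
if z > 31:  # condition is True
    c = 0  # -> c = 0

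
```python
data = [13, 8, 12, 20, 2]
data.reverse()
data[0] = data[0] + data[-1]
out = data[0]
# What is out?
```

Answer: 15

Derivation:
Trace (tracking out):
data = [13, 8, 12, 20, 2]  # -> data = [13, 8, 12, 20, 2]
data.reverse()  # -> data = [2, 20, 12, 8, 13]
data[0] = data[0] + data[-1]  # -> data = [15, 20, 12, 8, 13]
out = data[0]  # -> out = 15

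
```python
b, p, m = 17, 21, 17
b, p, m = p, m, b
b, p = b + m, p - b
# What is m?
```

Trace (tracking m):
b, p, m = (17, 21, 17)  # -> b = 17, p = 21, m = 17
b, p, m = (p, m, b)  # -> b = 21, p = 17, m = 17
b, p = (b + m, p - b)  # -> b = 38, p = -4

Answer: 17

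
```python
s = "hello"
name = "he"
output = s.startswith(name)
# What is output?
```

Answer: True

Derivation:
Trace (tracking output):
s = 'hello'  # -> s = 'hello'
name = 'he'  # -> name = 'he'
output = s.startswith(name)  # -> output = True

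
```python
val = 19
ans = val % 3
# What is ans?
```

Trace (tracking ans):
val = 19  # -> val = 19
ans = val % 3  # -> ans = 1

Answer: 1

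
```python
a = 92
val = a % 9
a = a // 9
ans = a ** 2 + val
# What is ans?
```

Answer: 102

Derivation:
Trace (tracking ans):
a = 92  # -> a = 92
val = a % 9  # -> val = 2
a = a // 9  # -> a = 10
ans = a ** 2 + val  # -> ans = 102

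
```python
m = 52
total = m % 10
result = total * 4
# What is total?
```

Trace (tracking total):
m = 52  # -> m = 52
total = m % 10  # -> total = 2
result = total * 4  # -> result = 8

Answer: 2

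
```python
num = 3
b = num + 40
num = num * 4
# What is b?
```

Trace (tracking b):
num = 3  # -> num = 3
b = num + 40  # -> b = 43
num = num * 4  # -> num = 12

Answer: 43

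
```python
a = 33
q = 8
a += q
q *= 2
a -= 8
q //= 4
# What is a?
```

Answer: 33

Derivation:
Trace (tracking a):
a = 33  # -> a = 33
q = 8  # -> q = 8
a += q  # -> a = 41
q *= 2  # -> q = 16
a -= 8  # -> a = 33
q //= 4  # -> q = 4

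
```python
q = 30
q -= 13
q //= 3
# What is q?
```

Answer: 5

Derivation:
Trace (tracking q):
q = 30  # -> q = 30
q -= 13  # -> q = 17
q //= 3  # -> q = 5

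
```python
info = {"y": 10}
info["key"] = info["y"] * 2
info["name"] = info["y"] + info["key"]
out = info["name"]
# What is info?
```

Trace (tracking info):
info = {'y': 10}  # -> info = {'y': 10}
info['key'] = info['y'] * 2  # -> info = {'y': 10, 'key': 20}
info['name'] = info['y'] + info['key']  # -> info = {'y': 10, 'key': 20, 'name': 30}
out = info['name']  # -> out = 30

Answer: {'y': 10, 'key': 20, 'name': 30}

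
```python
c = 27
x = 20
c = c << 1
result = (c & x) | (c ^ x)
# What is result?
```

Trace (tracking result):
c = 27  # -> c = 27
x = 20  # -> x = 20
c = c << 1  # -> c = 54
result = c & x | c ^ x  # -> result = 54

Answer: 54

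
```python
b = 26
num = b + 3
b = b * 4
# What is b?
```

Answer: 104

Derivation:
Trace (tracking b):
b = 26  # -> b = 26
num = b + 3  # -> num = 29
b = b * 4  # -> b = 104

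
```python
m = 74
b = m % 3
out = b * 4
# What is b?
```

Trace (tracking b):
m = 74  # -> m = 74
b = m % 3  # -> b = 2
out = b * 4  # -> out = 8

Answer: 2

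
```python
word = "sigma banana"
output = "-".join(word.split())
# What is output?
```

Trace (tracking output):
word = 'sigma banana'  # -> word = 'sigma banana'
output = '-'.join(word.split())  # -> output = 'sigma-banana'

Answer: 'sigma-banana'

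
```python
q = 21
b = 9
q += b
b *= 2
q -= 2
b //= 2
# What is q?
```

Trace (tracking q):
q = 21  # -> q = 21
b = 9  # -> b = 9
q += b  # -> q = 30
b *= 2  # -> b = 18
q -= 2  # -> q = 28
b //= 2  # -> b = 9

Answer: 28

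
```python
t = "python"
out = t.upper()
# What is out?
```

Trace (tracking out):
t = 'python'  # -> t = 'python'
out = t.upper()  # -> out = 'PYTHON'

Answer: 'PYTHON'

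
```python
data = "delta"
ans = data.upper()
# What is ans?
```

Trace (tracking ans):
data = 'delta'  # -> data = 'delta'
ans = data.upper()  # -> ans = 'DELTA'

Answer: 'DELTA'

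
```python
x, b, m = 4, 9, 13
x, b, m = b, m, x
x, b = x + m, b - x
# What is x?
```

Trace (tracking x):
x, b, m = (4, 9, 13)  # -> x = 4, b = 9, m = 13
x, b, m = (b, m, x)  # -> x = 9, b = 13, m = 4
x, b = (x + m, b - x)  # -> x = 13, b = 4

Answer: 13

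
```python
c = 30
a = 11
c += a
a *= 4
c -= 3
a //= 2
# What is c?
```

Answer: 38

Derivation:
Trace (tracking c):
c = 30  # -> c = 30
a = 11  # -> a = 11
c += a  # -> c = 41
a *= 4  # -> a = 44
c -= 3  # -> c = 38
a //= 2  # -> a = 22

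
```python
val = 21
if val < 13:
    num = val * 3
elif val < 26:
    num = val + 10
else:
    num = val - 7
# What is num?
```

Trace (tracking num):
val = 21  # -> val = 21
if val < 13:  # condition is False
elif val < 26:  # condition is True
    num = val + 10  # -> num = 31

Answer: 31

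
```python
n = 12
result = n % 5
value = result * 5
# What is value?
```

Trace (tracking value):
n = 12  # -> n = 12
result = n % 5  # -> result = 2
value = result * 5  # -> value = 10

Answer: 10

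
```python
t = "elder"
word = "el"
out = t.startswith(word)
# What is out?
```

Answer: True

Derivation:
Trace (tracking out):
t = 'elder'  # -> t = 'elder'
word = 'el'  # -> word = 'el'
out = t.startswith(word)  # -> out = True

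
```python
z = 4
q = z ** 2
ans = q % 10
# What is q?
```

Trace (tracking q):
z = 4  # -> z = 4
q = z ** 2  # -> q = 16
ans = q % 10  # -> ans = 6

Answer: 16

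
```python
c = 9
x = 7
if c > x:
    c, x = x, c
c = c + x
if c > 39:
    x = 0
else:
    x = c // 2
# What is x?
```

Answer: 8

Derivation:
Trace (tracking x):
c = 9  # -> c = 9
x = 7  # -> x = 7
if c > x:  # condition is True
    c, x = (x, c)  # -> c = 7, x = 9
c = c + x  # -> c = 16
if c > 39:  # condition is False
else:
    x = c // 2  # -> x = 8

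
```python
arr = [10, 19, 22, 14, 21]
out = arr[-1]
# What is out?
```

Answer: 21

Derivation:
Trace (tracking out):
arr = [10, 19, 22, 14, 21]  # -> arr = [10, 19, 22, 14, 21]
out = arr[-1]  # -> out = 21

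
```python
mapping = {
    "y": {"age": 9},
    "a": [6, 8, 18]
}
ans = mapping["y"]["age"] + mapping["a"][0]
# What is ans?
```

Trace (tracking ans):
mapping = {'y': {'age': 9}, 'a': [6, 8, 18]}  # -> mapping = {'y': {'age': 9}, 'a': [6, 8, 18]}
ans = mapping['y']['age'] + mapping['a'][0]  # -> ans = 15

Answer: 15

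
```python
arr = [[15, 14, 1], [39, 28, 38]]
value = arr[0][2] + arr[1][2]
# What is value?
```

Trace (tracking value):
arr = [[15, 14, 1], [39, 28, 38]]  # -> arr = [[15, 14, 1], [39, 28, 38]]
value = arr[0][2] + arr[1][2]  # -> value = 39

Answer: 39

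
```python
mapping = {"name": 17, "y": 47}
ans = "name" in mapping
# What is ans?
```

Trace (tracking ans):
mapping = {'name': 17, 'y': 47}  # -> mapping = {'name': 17, 'y': 47}
ans = 'name' in mapping  # -> ans = True

Answer: True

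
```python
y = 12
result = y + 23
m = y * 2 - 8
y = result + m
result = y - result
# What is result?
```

Answer: 16

Derivation:
Trace (tracking result):
y = 12  # -> y = 12
result = y + 23  # -> result = 35
m = y * 2 - 8  # -> m = 16
y = result + m  # -> y = 51
result = y - result  # -> result = 16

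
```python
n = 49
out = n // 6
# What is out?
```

Trace (tracking out):
n = 49  # -> n = 49
out = n // 6  # -> out = 8

Answer: 8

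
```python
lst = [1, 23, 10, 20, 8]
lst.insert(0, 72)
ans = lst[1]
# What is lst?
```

Trace (tracking lst):
lst = [1, 23, 10, 20, 8]  # -> lst = [1, 23, 10, 20, 8]
lst.insert(0, 72)  # -> lst = [72, 1, 23, 10, 20, 8]
ans = lst[1]  # -> ans = 1

Answer: [72, 1, 23, 10, 20, 8]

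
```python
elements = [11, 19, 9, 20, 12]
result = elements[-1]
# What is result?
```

Trace (tracking result):
elements = [11, 19, 9, 20, 12]  # -> elements = [11, 19, 9, 20, 12]
result = elements[-1]  # -> result = 12

Answer: 12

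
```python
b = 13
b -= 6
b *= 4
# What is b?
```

Answer: 28

Derivation:
Trace (tracking b):
b = 13  # -> b = 13
b -= 6  # -> b = 7
b *= 4  # -> b = 28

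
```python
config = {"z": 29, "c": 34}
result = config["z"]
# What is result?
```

Trace (tracking result):
config = {'z': 29, 'c': 34}  # -> config = {'z': 29, 'c': 34}
result = config['z']  # -> result = 29

Answer: 29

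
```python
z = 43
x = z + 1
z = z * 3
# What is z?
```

Trace (tracking z):
z = 43  # -> z = 43
x = z + 1  # -> x = 44
z = z * 3  # -> z = 129

Answer: 129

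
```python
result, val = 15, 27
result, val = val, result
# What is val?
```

Trace (tracking val):
result, val = (15, 27)  # -> result = 15, val = 27
result, val = (val, result)  # -> result = 27, val = 15

Answer: 15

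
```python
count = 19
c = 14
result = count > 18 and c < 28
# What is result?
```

Trace (tracking result):
count = 19  # -> count = 19
c = 14  # -> c = 14
result = count > 18 and c < 28  # -> result = True

Answer: True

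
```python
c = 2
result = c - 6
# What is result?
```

Trace (tracking result):
c = 2  # -> c = 2
result = c - 6  # -> result = -4

Answer: -4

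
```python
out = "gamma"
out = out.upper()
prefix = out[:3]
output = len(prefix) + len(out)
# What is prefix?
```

Answer: 'GAM'

Derivation:
Trace (tracking prefix):
out = 'gamma'  # -> out = 'gamma'
out = out.upper()  # -> out = 'GAMMA'
prefix = out[:3]  # -> prefix = 'GAM'
output = len(prefix) + len(out)  # -> output = 8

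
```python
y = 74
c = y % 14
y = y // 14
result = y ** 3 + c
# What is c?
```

Trace (tracking c):
y = 74  # -> y = 74
c = y % 14  # -> c = 4
y = y // 14  # -> y = 5
result = y ** 3 + c  # -> result = 129

Answer: 4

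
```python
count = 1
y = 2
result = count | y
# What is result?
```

Answer: 3

Derivation:
Trace (tracking result):
count = 1  # -> count = 1
y = 2  # -> y = 2
result = count | y  # -> result = 3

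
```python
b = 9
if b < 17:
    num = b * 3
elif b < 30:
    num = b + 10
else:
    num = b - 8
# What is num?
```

Answer: 27

Derivation:
Trace (tracking num):
b = 9  # -> b = 9
if b < 17:  # condition is True
    num = b * 3  # -> num = 27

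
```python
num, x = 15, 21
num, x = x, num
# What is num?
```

Trace (tracking num):
num, x = (15, 21)  # -> num = 15, x = 21
num, x = (x, num)  # -> num = 21, x = 15

Answer: 21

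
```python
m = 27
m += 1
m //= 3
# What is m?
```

Trace (tracking m):
m = 27  # -> m = 27
m += 1  # -> m = 28
m //= 3  # -> m = 9

Answer: 9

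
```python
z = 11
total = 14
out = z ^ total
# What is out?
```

Answer: 5

Derivation:
Trace (tracking out):
z = 11  # -> z = 11
total = 14  # -> total = 14
out = z ^ total  # -> out = 5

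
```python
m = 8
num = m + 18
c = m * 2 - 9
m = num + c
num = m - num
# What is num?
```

Answer: 7

Derivation:
Trace (tracking num):
m = 8  # -> m = 8
num = m + 18  # -> num = 26
c = m * 2 - 9  # -> c = 7
m = num + c  # -> m = 33
num = m - num  # -> num = 7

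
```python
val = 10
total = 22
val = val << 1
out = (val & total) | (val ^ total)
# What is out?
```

Trace (tracking out):
val = 10  # -> val = 10
total = 22  # -> total = 22
val = val << 1  # -> val = 20
out = val & total | val ^ total  # -> out = 22

Answer: 22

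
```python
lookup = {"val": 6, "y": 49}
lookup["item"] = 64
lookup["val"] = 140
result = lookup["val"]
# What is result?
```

Trace (tracking result):
lookup = {'val': 6, 'y': 49}  # -> lookup = {'val': 6, 'y': 49}
lookup['item'] = 64  # -> lookup = {'val': 6, 'y': 49, 'item': 64}
lookup['val'] = 140  # -> lookup = {'val': 140, 'y': 49, 'item': 64}
result = lookup['val']  # -> result = 140

Answer: 140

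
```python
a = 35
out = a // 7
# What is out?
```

Trace (tracking out):
a = 35  # -> a = 35
out = a // 7  # -> out = 5

Answer: 5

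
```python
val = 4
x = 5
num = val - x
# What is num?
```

Trace (tracking num):
val = 4  # -> val = 4
x = 5  # -> x = 5
num = val - x  # -> num = -1

Answer: -1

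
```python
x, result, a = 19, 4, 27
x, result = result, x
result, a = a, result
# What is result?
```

Answer: 27

Derivation:
Trace (tracking result):
x, result, a = (19, 4, 27)  # -> x = 19, result = 4, a = 27
x, result = (result, x)  # -> x = 4, result = 19
result, a = (a, result)  # -> result = 27, a = 19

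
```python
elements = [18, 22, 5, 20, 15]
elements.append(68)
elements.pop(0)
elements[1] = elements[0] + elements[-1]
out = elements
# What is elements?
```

Answer: [22, 90, 20, 15, 68]

Derivation:
Trace (tracking elements):
elements = [18, 22, 5, 20, 15]  # -> elements = [18, 22, 5, 20, 15]
elements.append(68)  # -> elements = [18, 22, 5, 20, 15, 68]
elements.pop(0)  # -> elements = [22, 5, 20, 15, 68]
elements[1] = elements[0] + elements[-1]  # -> elements = [22, 90, 20, 15, 68]
out = elements  # -> out = [22, 90, 20, 15, 68]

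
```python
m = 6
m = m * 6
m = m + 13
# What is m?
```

Answer: 49

Derivation:
Trace (tracking m):
m = 6  # -> m = 6
m = m * 6  # -> m = 36
m = m + 13  # -> m = 49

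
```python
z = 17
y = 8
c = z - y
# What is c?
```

Trace (tracking c):
z = 17  # -> z = 17
y = 8  # -> y = 8
c = z - y  # -> c = 9

Answer: 9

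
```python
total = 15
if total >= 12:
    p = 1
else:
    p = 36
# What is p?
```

Trace (tracking p):
total = 15  # -> total = 15
if total >= 12:  # condition is True
    p = 1  # -> p = 1

Answer: 1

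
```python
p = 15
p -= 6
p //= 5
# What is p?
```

Trace (tracking p):
p = 15  # -> p = 15
p -= 6  # -> p = 9
p //= 5  # -> p = 1

Answer: 1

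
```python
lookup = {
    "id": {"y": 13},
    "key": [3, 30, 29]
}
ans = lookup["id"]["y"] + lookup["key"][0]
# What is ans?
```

Trace (tracking ans):
lookup = {'id': {'y': 13}, 'key': [3, 30, 29]}  # -> lookup = {'id': {'y': 13}, 'key': [3, 30, 29]}
ans = lookup['id']['y'] + lookup['key'][0]  # -> ans = 16

Answer: 16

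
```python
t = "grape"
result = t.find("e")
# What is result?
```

Trace (tracking result):
t = 'grape'  # -> t = 'grape'
result = t.find('e')  # -> result = 4

Answer: 4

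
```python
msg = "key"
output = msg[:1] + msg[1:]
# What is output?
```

Answer: 'key'

Derivation:
Trace (tracking output):
msg = 'key'  # -> msg = 'key'
output = msg[:1] + msg[1:]  # -> output = 'key'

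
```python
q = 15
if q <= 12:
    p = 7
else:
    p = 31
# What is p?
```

Answer: 31

Derivation:
Trace (tracking p):
q = 15  # -> q = 15
if q <= 12:  # condition is False
else:
    p = 31  # -> p = 31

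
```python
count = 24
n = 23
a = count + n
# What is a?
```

Trace (tracking a):
count = 24  # -> count = 24
n = 23  # -> n = 23
a = count + n  # -> a = 47

Answer: 47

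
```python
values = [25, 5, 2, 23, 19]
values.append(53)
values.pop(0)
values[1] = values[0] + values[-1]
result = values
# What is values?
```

Answer: [5, 58, 23, 19, 53]

Derivation:
Trace (tracking values):
values = [25, 5, 2, 23, 19]  # -> values = [25, 5, 2, 23, 19]
values.append(53)  # -> values = [25, 5, 2, 23, 19, 53]
values.pop(0)  # -> values = [5, 2, 23, 19, 53]
values[1] = values[0] + values[-1]  # -> values = [5, 58, 23, 19, 53]
result = values  # -> result = [5, 58, 23, 19, 53]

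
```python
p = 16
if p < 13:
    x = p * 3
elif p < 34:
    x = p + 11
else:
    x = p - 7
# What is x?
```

Answer: 27

Derivation:
Trace (tracking x):
p = 16  # -> p = 16
if p < 13:  # condition is False
elif p < 34:  # condition is True
    x = p + 11  # -> x = 27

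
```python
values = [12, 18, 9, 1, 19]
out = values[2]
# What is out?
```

Answer: 9

Derivation:
Trace (tracking out):
values = [12, 18, 9, 1, 19]  # -> values = [12, 18, 9, 1, 19]
out = values[2]  # -> out = 9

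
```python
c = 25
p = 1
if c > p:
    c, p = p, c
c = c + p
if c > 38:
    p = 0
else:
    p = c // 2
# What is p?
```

Trace (tracking p):
c = 25  # -> c = 25
p = 1  # -> p = 1
if c > p:  # condition is True
    c, p = (p, c)  # -> c = 1, p = 25
c = c + p  # -> c = 26
if c > 38:  # condition is False
else:
    p = c // 2  # -> p = 13

Answer: 13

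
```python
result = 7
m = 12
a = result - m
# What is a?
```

Trace (tracking a):
result = 7  # -> result = 7
m = 12  # -> m = 12
a = result - m  # -> a = -5

Answer: -5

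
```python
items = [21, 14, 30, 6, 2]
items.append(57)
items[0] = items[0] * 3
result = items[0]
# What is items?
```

Answer: [63, 14, 30, 6, 2, 57]

Derivation:
Trace (tracking items):
items = [21, 14, 30, 6, 2]  # -> items = [21, 14, 30, 6, 2]
items.append(57)  # -> items = [21, 14, 30, 6, 2, 57]
items[0] = items[0] * 3  # -> items = [63, 14, 30, 6, 2, 57]
result = items[0]  # -> result = 63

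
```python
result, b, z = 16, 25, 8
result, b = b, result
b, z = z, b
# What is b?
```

Answer: 8

Derivation:
Trace (tracking b):
result, b, z = (16, 25, 8)  # -> result = 16, b = 25, z = 8
result, b = (b, result)  # -> result = 25, b = 16
b, z = (z, b)  # -> b = 8, z = 16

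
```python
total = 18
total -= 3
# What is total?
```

Answer: 15

Derivation:
Trace (tracking total):
total = 18  # -> total = 18
total -= 3  # -> total = 15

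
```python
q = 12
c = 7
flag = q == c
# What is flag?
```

Trace (tracking flag):
q = 12  # -> q = 12
c = 7  # -> c = 7
flag = q == c  # -> flag = False

Answer: False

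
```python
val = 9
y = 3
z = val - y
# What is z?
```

Trace (tracking z):
val = 9  # -> val = 9
y = 3  # -> y = 3
z = val - y  # -> z = 6

Answer: 6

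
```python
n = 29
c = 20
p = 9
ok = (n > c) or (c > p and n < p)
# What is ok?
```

Answer: True

Derivation:
Trace (tracking ok):
n = 29  # -> n = 29
c = 20  # -> c = 20
p = 9  # -> p = 9
ok = n > c or (c > p and n < p)  # -> ok = True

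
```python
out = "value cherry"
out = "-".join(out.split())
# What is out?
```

Trace (tracking out):
out = 'value cherry'  # -> out = 'value cherry'
out = '-'.join(out.split())  # -> out = 'value-cherry'

Answer: 'value-cherry'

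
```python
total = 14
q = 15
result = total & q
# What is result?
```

Trace (tracking result):
total = 14  # -> total = 14
q = 15  # -> q = 15
result = total & q  # -> result = 14

Answer: 14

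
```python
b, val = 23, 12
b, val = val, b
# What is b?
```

Trace (tracking b):
b, val = (23, 12)  # -> b = 23, val = 12
b, val = (val, b)  # -> b = 12, val = 23

Answer: 12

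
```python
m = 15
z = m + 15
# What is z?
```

Answer: 30

Derivation:
Trace (tracking z):
m = 15  # -> m = 15
z = m + 15  # -> z = 30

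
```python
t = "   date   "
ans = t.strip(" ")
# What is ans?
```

Answer: 'date'

Derivation:
Trace (tracking ans):
t = '   date   '  # -> t = '   date   '
ans = t.strip(' ')  # -> ans = 'date'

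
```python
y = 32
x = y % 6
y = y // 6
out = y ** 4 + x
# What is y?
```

Trace (tracking y):
y = 32  # -> y = 32
x = y % 6  # -> x = 2
y = y // 6  # -> y = 5
out = y ** 4 + x  # -> out = 627

Answer: 5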